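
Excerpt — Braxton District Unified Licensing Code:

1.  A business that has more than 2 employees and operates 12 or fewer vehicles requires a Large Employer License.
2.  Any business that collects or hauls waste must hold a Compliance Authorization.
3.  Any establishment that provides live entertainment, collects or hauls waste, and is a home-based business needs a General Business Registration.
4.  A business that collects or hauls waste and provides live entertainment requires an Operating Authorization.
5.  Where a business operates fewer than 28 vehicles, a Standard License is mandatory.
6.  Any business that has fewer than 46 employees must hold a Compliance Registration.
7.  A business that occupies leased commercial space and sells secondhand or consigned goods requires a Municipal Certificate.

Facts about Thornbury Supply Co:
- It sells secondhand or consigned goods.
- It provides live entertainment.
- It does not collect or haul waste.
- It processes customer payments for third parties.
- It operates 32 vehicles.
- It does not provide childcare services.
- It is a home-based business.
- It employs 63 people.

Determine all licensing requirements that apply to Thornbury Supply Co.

1. employees 63 > 2; vehicles 32 > 12 → Large Employer License not required.
2. does not collect or haul waste → Compliance Authorization not required.
3. provides live entertainment; does not collect or haul waste; is a home-based business → General Business Registration not required.
4. does not collect or haul waste; provides live entertainment → Operating Authorization not required.
5. vehicles 32 ≥ 28 → Standard License not required.
6. employees 63 ≥ 46 → Compliance Registration not required.
7. is a home-based business (not: occupies leased commercial space); sells secondhand or consigned goods → Municipal Certificate not required.

None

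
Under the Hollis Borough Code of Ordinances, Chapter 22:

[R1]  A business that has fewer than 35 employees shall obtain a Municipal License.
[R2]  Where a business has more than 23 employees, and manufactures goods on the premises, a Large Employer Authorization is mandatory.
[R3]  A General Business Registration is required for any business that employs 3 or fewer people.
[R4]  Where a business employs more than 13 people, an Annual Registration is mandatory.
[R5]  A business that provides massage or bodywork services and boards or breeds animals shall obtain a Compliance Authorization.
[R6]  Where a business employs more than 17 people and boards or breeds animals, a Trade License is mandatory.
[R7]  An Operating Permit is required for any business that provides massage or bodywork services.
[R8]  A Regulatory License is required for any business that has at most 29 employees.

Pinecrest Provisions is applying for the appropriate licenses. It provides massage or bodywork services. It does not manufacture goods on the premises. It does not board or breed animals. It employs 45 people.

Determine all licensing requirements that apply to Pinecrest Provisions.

Annual Registration, Operating Permit

[R1] employees 45 ≥ 35 → Municipal License not required.
[R2] employees 45 > 23; does not manufacture goods on the premises → Large Employer Authorization not required.
[R3] employees 45 > 3 → General Business Registration not required.
[R4] employees 45 > 13 → Annual Registration required.
[R5] provides massage or bodywork services; does not board or breed animals → Compliance Authorization not required.
[R6] employees 45 > 17; does not board or breed animals → Trade License not required.
[R7] provides massage or bodywork services → Operating Permit required.
[R8] employees 45 > 29 → Regulatory License not required.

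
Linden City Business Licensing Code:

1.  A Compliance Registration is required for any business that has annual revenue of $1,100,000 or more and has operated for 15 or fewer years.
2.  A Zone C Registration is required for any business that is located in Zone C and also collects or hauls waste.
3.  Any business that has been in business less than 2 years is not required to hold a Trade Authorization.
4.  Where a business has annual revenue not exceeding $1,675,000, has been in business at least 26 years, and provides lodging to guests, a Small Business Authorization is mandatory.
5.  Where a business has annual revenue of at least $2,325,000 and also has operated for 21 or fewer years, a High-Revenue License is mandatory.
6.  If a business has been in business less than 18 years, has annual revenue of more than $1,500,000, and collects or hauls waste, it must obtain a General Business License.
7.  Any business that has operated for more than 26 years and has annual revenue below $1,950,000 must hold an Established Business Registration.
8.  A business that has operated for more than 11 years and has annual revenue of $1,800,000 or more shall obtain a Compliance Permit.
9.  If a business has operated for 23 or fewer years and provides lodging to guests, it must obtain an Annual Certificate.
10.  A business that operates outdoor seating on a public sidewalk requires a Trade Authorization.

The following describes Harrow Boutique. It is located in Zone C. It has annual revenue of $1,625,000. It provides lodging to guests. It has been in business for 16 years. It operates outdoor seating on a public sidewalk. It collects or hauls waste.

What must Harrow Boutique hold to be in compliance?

Annual Certificate, General Business License, Trade Authorization, Zone C Registration

1. revenue $1,625,000 ≥ $1,100,000; years in business 16 > 15 → Compliance Registration not required.
2. is located in Zone C; collects or hauls waste → Zone C Registration required.
3. years in business 16 ≥ 2 → Trade Authorization exemption does not apply.
4. revenue $1,625,000 ≤ $1,675,000; years in business 16 < 26; provides lodging to guests → Small Business Authorization not required.
5. revenue $1,625,000 < $2,325,000; years in business 16 ≤ 21 → High-Revenue License not required.
6. years in business 16 < 18; revenue $1,625,000 > $1,500,000; collects or hauls waste → General Business License required.
7. years in business 16 ≤ 26; revenue $1,625,000 < $1,950,000 → Established Business Registration not required.
8. years in business 16 > 11; revenue $1,625,000 < $1,800,000 → Compliance Permit not required.
9. years in business 16 ≤ 23; provides lodging to guests → Annual Certificate required.
10. operates outdoor seating on a public sidewalk → Trade Authorization required.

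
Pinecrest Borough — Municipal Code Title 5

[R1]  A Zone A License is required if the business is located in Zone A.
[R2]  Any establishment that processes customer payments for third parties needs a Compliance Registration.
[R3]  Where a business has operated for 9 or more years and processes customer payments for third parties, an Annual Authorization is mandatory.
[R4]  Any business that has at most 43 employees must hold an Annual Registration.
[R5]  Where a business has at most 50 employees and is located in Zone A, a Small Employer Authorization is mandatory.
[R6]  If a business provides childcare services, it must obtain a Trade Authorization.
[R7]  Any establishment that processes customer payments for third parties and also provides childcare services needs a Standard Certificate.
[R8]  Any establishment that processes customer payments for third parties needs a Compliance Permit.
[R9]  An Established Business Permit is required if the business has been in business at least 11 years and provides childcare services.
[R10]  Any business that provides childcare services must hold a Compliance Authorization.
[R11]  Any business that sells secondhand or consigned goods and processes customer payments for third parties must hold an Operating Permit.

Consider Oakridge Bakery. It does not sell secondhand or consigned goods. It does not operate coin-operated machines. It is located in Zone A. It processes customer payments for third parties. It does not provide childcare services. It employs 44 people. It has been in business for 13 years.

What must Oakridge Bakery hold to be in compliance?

[R1] is located in Zone A → Zone A License required.
[R2] processes customer payments for third parties → Compliance Registration required.
[R3] years in business 13 ≥ 9; processes customer payments for third parties → Annual Authorization required.
[R4] employees 44 > 43 → Annual Registration not required.
[R5] employees 44 ≤ 50; is located in Zone A → Small Employer Authorization required.
[R6] does not provide childcare services → Trade Authorization not required.
[R7] processes customer payments for third parties; does not provide childcare services → Standard Certificate not required.
[R8] processes customer payments for third parties → Compliance Permit required.
[R9] years in business 13 ≥ 11; does not provide childcare services → Established Business Permit not required.
[R10] does not provide childcare services → Compliance Authorization not required.
[R11] does not sell secondhand or consigned goods; processes customer payments for third parties → Operating Permit not required.

Annual Authorization, Compliance Permit, Compliance Registration, Small Employer Authorization, Zone A License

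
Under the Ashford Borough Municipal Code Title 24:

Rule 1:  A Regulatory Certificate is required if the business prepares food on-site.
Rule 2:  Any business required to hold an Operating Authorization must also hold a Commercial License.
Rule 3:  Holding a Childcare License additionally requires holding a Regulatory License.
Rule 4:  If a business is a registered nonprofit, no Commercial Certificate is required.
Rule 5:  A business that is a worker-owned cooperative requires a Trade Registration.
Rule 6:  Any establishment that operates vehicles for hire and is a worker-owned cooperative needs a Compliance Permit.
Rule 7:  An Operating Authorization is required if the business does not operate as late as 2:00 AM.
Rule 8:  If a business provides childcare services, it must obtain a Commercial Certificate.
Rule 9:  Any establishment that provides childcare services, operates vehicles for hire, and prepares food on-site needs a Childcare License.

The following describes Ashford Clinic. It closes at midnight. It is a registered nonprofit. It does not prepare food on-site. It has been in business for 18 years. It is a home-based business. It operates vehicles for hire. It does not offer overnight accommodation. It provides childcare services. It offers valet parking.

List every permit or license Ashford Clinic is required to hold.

Rule 1: does not prepare food on-site → Regulatory Certificate not required.
Rule 2: Operating Authorization is required → Commercial License also required.
Rule 3: Childcare License is not required → no effect.
Rule 4: is a registered nonprofit → exempt from Commercial Certificate.
Rule 5: is a registered nonprofit (not: is a worker-owned cooperative) → Trade Registration not required.
Rule 6: operates vehicles for hire; is a registered nonprofit (not: is a worker-owned cooperative) → Compliance Permit not required.
Rule 7: closes midnight, at/before 2:00 AM → Operating Authorization required.
Rule 8: provides childcare services → Commercial Certificate required.
Rule 9: provides childcare services; operates vehicles for hire; does not prepare food on-site → Childcare License not required.

Commercial License, Operating Authorization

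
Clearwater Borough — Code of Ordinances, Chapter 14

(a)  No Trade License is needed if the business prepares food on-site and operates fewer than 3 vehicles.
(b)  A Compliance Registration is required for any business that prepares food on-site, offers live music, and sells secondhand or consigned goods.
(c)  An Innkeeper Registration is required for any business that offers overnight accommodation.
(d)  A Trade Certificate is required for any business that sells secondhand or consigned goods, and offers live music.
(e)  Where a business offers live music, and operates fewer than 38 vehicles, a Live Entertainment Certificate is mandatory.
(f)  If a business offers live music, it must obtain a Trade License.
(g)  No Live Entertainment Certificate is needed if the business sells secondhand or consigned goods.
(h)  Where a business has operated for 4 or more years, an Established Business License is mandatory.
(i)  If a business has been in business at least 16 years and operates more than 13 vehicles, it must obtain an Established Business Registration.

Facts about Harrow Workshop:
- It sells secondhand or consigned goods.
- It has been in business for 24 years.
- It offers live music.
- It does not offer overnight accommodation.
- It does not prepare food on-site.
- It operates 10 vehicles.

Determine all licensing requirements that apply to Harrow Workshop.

(a) does not prepare food on-site; vehicles 10 ≥ 3 → Trade License exemption does not apply.
(b) does not prepare food on-site; offers live music; sells secondhand or consigned goods → Compliance Registration not required.
(c) does not offer overnight accommodation → Innkeeper Registration not required.
(d) sells secondhand or consigned goods; offers live music → Trade Certificate required.
(e) offers live music; vehicles 10 < 38 → Live Entertainment Certificate required.
(f) offers live music → Trade License required.
(g) sells secondhand or consigned goods → exempt from Live Entertainment Certificate.
(h) years in business 24 ≥ 4 → Established Business License required.
(i) years in business 24 ≥ 16; vehicles 10 ≤ 13 → Established Business Registration not required.

Established Business License, Trade Certificate, Trade License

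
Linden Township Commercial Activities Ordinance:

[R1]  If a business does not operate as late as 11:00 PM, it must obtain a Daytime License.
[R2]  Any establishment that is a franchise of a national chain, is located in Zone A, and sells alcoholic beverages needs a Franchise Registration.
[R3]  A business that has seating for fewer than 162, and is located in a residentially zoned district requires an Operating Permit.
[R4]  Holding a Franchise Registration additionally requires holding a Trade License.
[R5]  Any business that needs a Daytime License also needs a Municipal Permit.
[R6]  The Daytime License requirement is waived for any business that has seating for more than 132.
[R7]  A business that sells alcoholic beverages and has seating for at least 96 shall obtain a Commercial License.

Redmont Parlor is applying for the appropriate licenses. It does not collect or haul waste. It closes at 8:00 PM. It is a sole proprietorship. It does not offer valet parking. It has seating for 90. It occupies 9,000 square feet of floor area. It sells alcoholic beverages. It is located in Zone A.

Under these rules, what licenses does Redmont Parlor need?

Daytime License, Municipal Permit

[R1] closes 8:00 PM, at/before 11:00 PM → Daytime License required.
[R2] is a sole proprietorship (not: is a franchise of a national chain); is located in Zone A; sells alcoholic beverages → Franchise Registration not required.
[R3] seating 90 < 162; is located in Zone A (not: is located in a residentially zoned district) → Operating Permit not required.
[R4] Franchise Registration is not required → no effect.
[R5] Daytime License is required → Municipal Permit also required.
[R6] seating 90 ≤ 132 → Daytime License exemption does not apply.
[R7] sells alcoholic beverages; seating 90 < 96 → Commercial License not required.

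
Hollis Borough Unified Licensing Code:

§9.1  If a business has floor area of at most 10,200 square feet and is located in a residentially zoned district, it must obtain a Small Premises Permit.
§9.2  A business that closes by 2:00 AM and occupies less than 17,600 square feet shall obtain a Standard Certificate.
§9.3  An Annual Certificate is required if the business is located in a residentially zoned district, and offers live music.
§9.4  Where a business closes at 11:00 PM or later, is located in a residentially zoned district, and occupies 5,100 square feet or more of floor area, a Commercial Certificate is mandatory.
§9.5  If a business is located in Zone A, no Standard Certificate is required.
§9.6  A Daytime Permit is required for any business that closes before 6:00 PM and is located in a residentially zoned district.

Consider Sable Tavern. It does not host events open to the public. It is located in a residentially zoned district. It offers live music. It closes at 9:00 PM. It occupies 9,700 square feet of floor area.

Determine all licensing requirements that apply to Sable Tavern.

Annual Certificate, Small Premises Permit, Standard Certificate

§9.1 floor area 9,700 square feet ≤ 10,200 square feet; is located in a residentially zoned district → Small Premises Permit required.
§9.2 closes 9:00 PM, at/before 2:00 AM; floor area 9,700 square feet < 17,600 square feet → Standard Certificate required.
§9.3 is located in a residentially zoned district; offers live music → Annual Certificate required.
§9.4 closes 9:00 PM, at/before 11:00 PM; is located in a residentially zoned district; floor area 9,700 square feet ≥ 5,100 square feet → Commercial Certificate not required.
§9.5 is located in a residentially zoned district (not: is located in Zone A) → Standard Certificate exemption does not apply.
§9.6 closes 9:00 PM, after 6:00 PM; is located in a residentially zoned district → Daytime Permit not required.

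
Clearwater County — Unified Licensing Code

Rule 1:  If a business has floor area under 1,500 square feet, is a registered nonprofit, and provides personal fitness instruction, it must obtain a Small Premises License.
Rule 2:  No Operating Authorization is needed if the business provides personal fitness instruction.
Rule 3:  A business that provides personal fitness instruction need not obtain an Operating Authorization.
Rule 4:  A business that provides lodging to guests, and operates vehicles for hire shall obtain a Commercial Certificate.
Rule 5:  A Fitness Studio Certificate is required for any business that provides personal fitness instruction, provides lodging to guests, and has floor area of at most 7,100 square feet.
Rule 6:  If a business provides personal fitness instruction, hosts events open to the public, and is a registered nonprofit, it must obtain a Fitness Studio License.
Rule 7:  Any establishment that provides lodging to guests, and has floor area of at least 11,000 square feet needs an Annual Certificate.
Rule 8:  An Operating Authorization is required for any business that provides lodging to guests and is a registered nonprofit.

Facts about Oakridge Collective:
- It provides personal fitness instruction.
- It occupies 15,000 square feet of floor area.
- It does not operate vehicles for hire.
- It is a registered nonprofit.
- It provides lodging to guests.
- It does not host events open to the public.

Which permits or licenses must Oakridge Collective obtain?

Rule 1: floor area 15,000 square feet ≥ 1,500 square feet; is a registered nonprofit; provides personal fitness instruction → Small Premises License not required.
Rule 2: provides personal fitness instruction → exempt from Operating Authorization.
Rule 3: provides personal fitness instruction → exempt from Operating Authorization.
Rule 4: provides lodging to guests; does not operate vehicles for hire → Commercial Certificate not required.
Rule 5: provides personal fitness instruction; provides lodging to guests; floor area 15,000 square feet > 7,100 square feet → Fitness Studio Certificate not required.
Rule 6: provides personal fitness instruction; does not host events open to the public; is a registered nonprofit → Fitness Studio License not required.
Rule 7: provides lodging to guests; floor area 15,000 square feet ≥ 11,000 square feet → Annual Certificate required.
Rule 8: provides lodging to guests; is a registered nonprofit → Operating Authorization required.

Annual Certificate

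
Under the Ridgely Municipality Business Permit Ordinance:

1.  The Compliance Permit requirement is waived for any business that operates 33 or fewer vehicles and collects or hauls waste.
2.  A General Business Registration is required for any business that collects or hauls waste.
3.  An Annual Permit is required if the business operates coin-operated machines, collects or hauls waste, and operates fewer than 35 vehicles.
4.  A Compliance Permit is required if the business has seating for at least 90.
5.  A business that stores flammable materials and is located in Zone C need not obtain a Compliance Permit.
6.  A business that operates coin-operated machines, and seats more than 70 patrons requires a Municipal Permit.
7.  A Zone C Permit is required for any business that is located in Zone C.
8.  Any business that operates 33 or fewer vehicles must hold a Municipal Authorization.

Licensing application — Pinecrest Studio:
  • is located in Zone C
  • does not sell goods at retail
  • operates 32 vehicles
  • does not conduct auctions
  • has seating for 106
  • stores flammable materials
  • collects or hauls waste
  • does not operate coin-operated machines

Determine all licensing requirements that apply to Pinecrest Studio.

1. vehicles 32 ≤ 33; collects or hauls waste → exempt from Compliance Permit.
2. collects or hauls waste → General Business Registration required.
3. does not operate coin-operated machines; collects or hauls waste; vehicles 32 < 35 → Annual Permit not required.
4. seating 106 ≥ 90 → Compliance Permit required.
5. stores flammable materials; is located in Zone C → exempt from Compliance Permit.
6. does not operate coin-operated machines; seating 106 > 70 → Municipal Permit not required.
7. is located in Zone C → Zone C Permit required.
8. vehicles 32 ≤ 33 → Municipal Authorization required.

General Business Registration, Municipal Authorization, Zone C Permit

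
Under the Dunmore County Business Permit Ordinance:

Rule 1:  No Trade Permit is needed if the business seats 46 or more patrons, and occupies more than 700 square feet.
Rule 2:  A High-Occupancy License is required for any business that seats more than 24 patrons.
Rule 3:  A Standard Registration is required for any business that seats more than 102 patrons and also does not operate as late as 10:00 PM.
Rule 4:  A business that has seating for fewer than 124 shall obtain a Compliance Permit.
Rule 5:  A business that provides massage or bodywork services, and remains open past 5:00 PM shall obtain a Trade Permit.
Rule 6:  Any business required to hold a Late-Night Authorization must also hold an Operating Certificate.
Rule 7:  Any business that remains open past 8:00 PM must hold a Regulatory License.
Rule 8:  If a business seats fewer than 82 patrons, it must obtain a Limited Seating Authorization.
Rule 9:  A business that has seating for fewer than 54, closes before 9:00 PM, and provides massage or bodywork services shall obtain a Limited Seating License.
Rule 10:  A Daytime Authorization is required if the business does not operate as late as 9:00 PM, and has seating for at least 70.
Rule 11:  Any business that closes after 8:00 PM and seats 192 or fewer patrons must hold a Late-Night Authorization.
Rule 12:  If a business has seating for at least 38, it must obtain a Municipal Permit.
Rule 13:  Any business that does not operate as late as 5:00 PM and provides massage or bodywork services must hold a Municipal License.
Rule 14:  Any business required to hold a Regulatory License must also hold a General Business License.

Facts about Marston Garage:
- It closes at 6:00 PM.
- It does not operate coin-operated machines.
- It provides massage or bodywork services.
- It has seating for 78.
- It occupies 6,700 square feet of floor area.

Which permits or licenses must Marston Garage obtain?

Rule 1: seating 78 ≥ 46; floor area 6,700 square feet > 700 square feet → exempt from Trade Permit.
Rule 2: seating 78 > 24 → High-Occupancy License required.
Rule 3: seating 78 ≤ 102; closes 6:00 PM, at/before 10:00 PM → Standard Registration not required.
Rule 4: seating 78 < 124 → Compliance Permit required.
Rule 5: provides massage or bodywork services; closes 6:00 PM, after 5:00 PM → Trade Permit required.
Rule 6: Late-Night Authorization is not required → no effect.
Rule 7: closes 6:00 PM, at/before 8:00 PM → Regulatory License not required.
Rule 8: seating 78 < 82 → Limited Seating Authorization required.
Rule 9: seating 78 ≥ 54; closes 6:00 PM, at/before 9:00 PM; provides massage or bodywork services → Limited Seating License not required.
Rule 10: closes 6:00 PM, at/before 9:00 PM; seating 78 ≥ 70 → Daytime Authorization required.
Rule 11: closes 6:00 PM, at/before 8:00 PM; seating 78 ≤ 192 → Late-Night Authorization not required.
Rule 12: seating 78 ≥ 38 → Municipal Permit required.
Rule 13: closes 6:00 PM, after 5:00 PM; provides massage or bodywork services → Municipal License not required.
Rule 14: Regulatory License is not required → no effect.

Compliance Permit, Daytime Authorization, High-Occupancy License, Limited Seating Authorization, Municipal Permit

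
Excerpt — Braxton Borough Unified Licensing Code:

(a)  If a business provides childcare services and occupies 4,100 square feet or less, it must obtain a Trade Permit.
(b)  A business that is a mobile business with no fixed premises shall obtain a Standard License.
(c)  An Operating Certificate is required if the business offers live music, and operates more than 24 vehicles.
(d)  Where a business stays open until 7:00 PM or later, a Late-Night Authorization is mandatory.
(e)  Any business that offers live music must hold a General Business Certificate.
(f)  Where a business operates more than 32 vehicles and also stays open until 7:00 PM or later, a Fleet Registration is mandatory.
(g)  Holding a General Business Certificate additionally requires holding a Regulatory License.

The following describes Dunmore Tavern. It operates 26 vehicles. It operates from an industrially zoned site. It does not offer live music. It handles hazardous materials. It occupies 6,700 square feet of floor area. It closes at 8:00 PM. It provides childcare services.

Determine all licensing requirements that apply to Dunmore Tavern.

Late-Night Authorization

(a) provides childcare services; floor area 6,700 square feet > 4,100 square feet → Trade Permit not required.
(b) operates from an industrially zoned site (not: is a mobile business with no fixed premises) → Standard License not required.
(c) does not offer live music; vehicles 26 > 24 → Operating Certificate not required.
(d) closes 8:00 PM, after 7:00 PM → Late-Night Authorization required.
(e) does not offer live music → General Business Certificate not required.
(f) vehicles 26 ≤ 32; closes 8:00 PM, after 7:00 PM → Fleet Registration not required.
(g) General Business Certificate is not required → no effect.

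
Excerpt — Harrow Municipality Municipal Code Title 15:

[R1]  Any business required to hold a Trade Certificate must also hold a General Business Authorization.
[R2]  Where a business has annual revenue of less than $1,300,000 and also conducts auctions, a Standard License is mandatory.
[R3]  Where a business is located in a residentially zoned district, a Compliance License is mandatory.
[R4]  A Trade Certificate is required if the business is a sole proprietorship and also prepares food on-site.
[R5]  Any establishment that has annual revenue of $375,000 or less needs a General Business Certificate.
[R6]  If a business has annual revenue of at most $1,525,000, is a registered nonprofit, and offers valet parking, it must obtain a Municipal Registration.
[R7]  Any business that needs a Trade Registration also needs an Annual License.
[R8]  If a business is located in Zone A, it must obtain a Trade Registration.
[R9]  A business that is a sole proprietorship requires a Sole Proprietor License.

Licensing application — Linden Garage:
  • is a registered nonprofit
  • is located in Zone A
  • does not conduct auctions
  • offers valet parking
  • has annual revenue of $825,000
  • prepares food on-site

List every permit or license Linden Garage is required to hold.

Annual License, Municipal Registration, Trade Registration

[R1] Trade Certificate is not required → no effect.
[R2] revenue $825,000 < $1,300,000; does not conduct auctions → Standard License not required.
[R3] is located in Zone A (not: is located in a residentially zoned district) → Compliance License not required.
[R4] is a registered nonprofit (not: is a sole proprietorship); prepares food on-site → Trade Certificate not required.
[R5] revenue $825,000 > $375,000 → General Business Certificate not required.
[R6] revenue $825,000 ≤ $1,525,000; is a registered nonprofit; offers valet parking → Municipal Registration required.
[R7] Trade Registration is required → Annual License also required.
[R8] is located in Zone A → Trade Registration required.
[R9] is a registered nonprofit (not: is a sole proprietorship) → Sole Proprietor License not required.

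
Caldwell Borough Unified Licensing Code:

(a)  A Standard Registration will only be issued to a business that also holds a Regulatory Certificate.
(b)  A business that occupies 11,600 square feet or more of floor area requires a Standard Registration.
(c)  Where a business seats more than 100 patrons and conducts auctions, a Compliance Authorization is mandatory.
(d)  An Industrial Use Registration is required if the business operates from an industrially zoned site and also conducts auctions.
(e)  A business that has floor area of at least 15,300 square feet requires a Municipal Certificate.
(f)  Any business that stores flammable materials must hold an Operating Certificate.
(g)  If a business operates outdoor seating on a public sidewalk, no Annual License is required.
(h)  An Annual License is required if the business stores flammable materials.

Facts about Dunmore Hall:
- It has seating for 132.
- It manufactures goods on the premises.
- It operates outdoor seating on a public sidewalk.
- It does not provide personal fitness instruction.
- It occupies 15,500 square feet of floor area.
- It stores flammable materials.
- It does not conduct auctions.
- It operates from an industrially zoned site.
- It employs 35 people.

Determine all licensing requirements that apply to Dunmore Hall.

Municipal Certificate, Operating Certificate, Regulatory Certificate, Standard Registration

(a) Standard Registration is required → Regulatory Certificate also required.
(b) floor area 15,500 square feet ≥ 11,600 square feet → Standard Registration required.
(c) seating 132 > 100; does not conduct auctions → Compliance Authorization not required.
(d) operates from an industrially zoned site; does not conduct auctions → Industrial Use Registration not required.
(e) floor area 15,500 square feet ≥ 15,300 square feet → Municipal Certificate required.
(f) stores flammable materials → Operating Certificate required.
(g) operates outdoor seating on a public sidewalk → exempt from Annual License.
(h) stores flammable materials → Annual License required.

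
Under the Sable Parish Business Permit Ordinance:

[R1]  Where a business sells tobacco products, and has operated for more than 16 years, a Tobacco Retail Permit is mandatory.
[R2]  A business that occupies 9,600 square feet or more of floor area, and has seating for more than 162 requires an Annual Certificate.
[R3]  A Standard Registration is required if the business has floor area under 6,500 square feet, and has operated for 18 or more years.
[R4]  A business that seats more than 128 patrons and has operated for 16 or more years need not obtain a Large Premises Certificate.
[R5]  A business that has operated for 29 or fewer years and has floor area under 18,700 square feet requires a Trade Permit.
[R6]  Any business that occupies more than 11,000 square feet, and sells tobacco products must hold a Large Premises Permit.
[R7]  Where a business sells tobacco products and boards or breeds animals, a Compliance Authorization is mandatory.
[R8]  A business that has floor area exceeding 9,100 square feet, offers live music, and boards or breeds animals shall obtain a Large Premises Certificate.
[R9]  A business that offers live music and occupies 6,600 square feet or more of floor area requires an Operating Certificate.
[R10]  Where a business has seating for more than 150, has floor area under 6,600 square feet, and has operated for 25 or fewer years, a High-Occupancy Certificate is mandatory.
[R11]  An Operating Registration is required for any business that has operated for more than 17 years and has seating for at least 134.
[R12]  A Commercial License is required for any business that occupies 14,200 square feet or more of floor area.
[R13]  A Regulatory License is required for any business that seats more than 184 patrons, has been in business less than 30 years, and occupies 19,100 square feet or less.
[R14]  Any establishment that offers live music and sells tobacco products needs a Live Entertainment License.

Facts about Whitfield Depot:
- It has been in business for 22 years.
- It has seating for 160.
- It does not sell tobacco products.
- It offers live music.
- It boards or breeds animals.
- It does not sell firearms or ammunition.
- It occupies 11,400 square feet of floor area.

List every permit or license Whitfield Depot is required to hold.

[R1] does not sell tobacco products; years in business 22 > 16 → Tobacco Retail Permit not required.
[R2] floor area 11,400 square feet ≥ 9,600 square feet; seating 160 ≤ 162 → Annual Certificate not required.
[R3] floor area 11,400 square feet ≥ 6,500 square feet; years in business 22 ≥ 18 → Standard Registration not required.
[R4] seating 160 > 128; years in business 22 ≥ 16 → exempt from Large Premises Certificate.
[R5] years in business 22 ≤ 29; floor area 11,400 square feet < 18,700 square feet → Trade Permit required.
[R6] floor area 11,400 square feet > 11,000 square feet; does not sell tobacco products → Large Premises Permit not required.
[R7] does not sell tobacco products; boards or breeds animals → Compliance Authorization not required.
[R8] floor area 11,400 square feet > 9,100 square feet; offers live music; boards or breeds animals → Large Premises Certificate required.
[R9] offers live music; floor area 11,400 square feet ≥ 6,600 square feet → Operating Certificate required.
[R10] seating 160 > 150; floor area 11,400 square feet ≥ 6,600 square feet; years in business 22 ≤ 25 → High-Occupancy Certificate not required.
[R11] years in business 22 > 17; seating 160 ≥ 134 → Operating Registration required.
[R12] floor area 11,400 square feet < 14,200 square feet → Commercial License not required.
[R13] seating 160 ≤ 184; years in business 22 < 30; floor area 11,400 square feet ≤ 19,100 square feet → Regulatory License not required.
[R14] offers live music; does not sell tobacco products → Live Entertainment License not required.

Operating Certificate, Operating Registration, Trade Permit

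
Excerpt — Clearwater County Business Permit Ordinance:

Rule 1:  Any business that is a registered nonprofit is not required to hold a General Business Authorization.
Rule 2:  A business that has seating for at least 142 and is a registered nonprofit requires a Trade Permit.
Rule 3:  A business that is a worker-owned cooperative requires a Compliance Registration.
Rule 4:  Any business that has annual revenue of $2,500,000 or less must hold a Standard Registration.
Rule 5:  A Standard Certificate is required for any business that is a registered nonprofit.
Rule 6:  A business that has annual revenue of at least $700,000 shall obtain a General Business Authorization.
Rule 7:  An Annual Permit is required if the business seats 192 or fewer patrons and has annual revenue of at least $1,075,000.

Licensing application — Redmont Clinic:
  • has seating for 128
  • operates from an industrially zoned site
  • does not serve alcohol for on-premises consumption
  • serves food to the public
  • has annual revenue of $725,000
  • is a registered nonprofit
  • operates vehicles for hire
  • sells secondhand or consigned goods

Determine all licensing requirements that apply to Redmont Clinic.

Standard Certificate, Standard Registration

Rule 1: is a registered nonprofit → exempt from General Business Authorization.
Rule 2: seating 128 < 142; is a registered nonprofit → Trade Permit not required.
Rule 3: is a registered nonprofit (not: is a worker-owned cooperative) → Compliance Registration not required.
Rule 4: revenue $725,000 ≤ $2,500,000 → Standard Registration required.
Rule 5: is a registered nonprofit → Standard Certificate required.
Rule 6: revenue $725,000 ≥ $700,000 → General Business Authorization required.
Rule 7: seating 128 ≤ 192; revenue $725,000 < $1,075,000 → Annual Permit not required.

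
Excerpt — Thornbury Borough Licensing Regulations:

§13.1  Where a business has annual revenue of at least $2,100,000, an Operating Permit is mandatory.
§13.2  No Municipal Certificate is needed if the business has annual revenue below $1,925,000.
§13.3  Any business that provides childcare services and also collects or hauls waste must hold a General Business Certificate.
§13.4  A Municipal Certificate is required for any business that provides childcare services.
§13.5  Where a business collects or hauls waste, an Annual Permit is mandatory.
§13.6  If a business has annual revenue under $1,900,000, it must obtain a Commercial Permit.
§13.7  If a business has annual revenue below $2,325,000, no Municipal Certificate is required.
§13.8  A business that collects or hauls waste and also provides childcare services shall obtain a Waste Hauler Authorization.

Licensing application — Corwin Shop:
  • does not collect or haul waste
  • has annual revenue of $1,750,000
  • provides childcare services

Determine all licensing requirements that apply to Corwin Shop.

Commercial Permit

§13.1 revenue $1,750,000 < $2,100,000 → Operating Permit not required.
§13.2 revenue $1,750,000 < $1,925,000 → exempt from Municipal Certificate.
§13.3 provides childcare services; does not collect or haul waste → General Business Certificate not required.
§13.4 provides childcare services → Municipal Certificate required.
§13.5 does not collect or haul waste → Annual Permit not required.
§13.6 revenue $1,750,000 < $1,900,000 → Commercial Permit required.
§13.7 revenue $1,750,000 < $2,325,000 → exempt from Municipal Certificate.
§13.8 does not collect or haul waste; provides childcare services → Waste Hauler Authorization not required.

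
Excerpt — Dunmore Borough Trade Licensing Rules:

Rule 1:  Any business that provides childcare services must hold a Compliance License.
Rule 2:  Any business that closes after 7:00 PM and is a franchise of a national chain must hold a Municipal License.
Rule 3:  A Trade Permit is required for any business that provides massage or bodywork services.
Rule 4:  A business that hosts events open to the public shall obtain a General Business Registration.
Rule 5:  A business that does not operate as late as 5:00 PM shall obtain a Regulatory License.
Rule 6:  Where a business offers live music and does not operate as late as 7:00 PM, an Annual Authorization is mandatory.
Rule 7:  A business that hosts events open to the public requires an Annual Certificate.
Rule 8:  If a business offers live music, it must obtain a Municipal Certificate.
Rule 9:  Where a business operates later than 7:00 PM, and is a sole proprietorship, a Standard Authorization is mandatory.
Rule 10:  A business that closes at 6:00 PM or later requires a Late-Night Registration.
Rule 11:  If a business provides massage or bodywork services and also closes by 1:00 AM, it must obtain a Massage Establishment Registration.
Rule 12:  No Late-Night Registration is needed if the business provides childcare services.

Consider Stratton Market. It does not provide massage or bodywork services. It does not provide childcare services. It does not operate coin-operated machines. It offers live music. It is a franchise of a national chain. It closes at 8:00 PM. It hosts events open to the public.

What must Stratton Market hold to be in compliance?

Rule 1: does not provide childcare services → Compliance License not required.
Rule 2: closes 8:00 PM, after 7:00 PM; is a franchise of a national chain → Municipal License required.
Rule 3: does not provide massage or bodywork services → Trade Permit not required.
Rule 4: hosts events open to the public → General Business Registration required.
Rule 5: closes 8:00 PM, after 5:00 PM → Regulatory License not required.
Rule 6: offers live music; closes 8:00 PM, after 7:00 PM → Annual Authorization not required.
Rule 7: hosts events open to the public → Annual Certificate required.
Rule 8: offers live music → Municipal Certificate required.
Rule 9: closes 8:00 PM, after 7:00 PM; is a franchise of a national chain (not: is a sole proprietorship) → Standard Authorization not required.
Rule 10: closes 8:00 PM, after 6:00 PM → Late-Night Registration required.
Rule 11: does not provide massage or bodywork services; closes 8:00 PM, at/before 1:00 AM → Massage Establishment Registration not required.
Rule 12: does not provide childcare services → Late-Night Registration exemption does not apply.

Annual Certificate, General Business Registration, Late-Night Registration, Municipal Certificate, Municipal License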